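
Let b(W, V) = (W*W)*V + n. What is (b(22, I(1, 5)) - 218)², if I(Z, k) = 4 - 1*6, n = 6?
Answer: 1392400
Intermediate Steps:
I(Z, k) = -2 (I(Z, k) = 4 - 6 = -2)
b(W, V) = 6 + V*W² (b(W, V) = (W*W)*V + 6 = W²*V + 6 = V*W² + 6 = 6 + V*W²)
(b(22, I(1, 5)) - 218)² = ((6 - 2*22²) - 218)² = ((6 - 2*484) - 218)² = ((6 - 968) - 218)² = (-962 - 218)² = (-1180)² = 1392400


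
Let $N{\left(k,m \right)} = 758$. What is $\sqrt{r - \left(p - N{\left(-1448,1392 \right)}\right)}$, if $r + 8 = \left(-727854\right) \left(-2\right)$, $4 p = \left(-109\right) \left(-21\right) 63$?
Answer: $\frac{5 \sqrt{227265}}{2} \approx 1191.8$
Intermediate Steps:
$p = \frac{144207}{4}$ ($p = \frac{\left(-109\right) \left(-21\right) 63}{4} = \frac{2289 \cdot 63}{4} = \frac{1}{4} \cdot 144207 = \frac{144207}{4} \approx 36052.0$)
$r = 1455700$ ($r = -8 - -1455708 = -8 + 1455708 = 1455700$)
$\sqrt{r - \left(p - N{\left(-1448,1392 \right)}\right)} = \sqrt{1455700 + \left(758 - \frac{144207}{4}\right)} = \sqrt{1455700 - \frac{141175}{4}} = \sqrt{\frac{5681625}{4}} = \frac{5 \sqrt{227265}}{2}$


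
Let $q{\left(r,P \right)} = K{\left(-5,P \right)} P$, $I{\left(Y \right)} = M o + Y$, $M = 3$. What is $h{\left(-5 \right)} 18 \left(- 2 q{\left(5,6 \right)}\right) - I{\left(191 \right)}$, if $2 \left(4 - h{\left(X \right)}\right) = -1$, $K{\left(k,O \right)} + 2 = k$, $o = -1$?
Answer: $6616$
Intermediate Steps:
$K{\left(k,O \right)} = -2 + k$
$I{\left(Y \right)} = -3 + Y$ ($I{\left(Y \right)} = 3 \left(-1\right) + Y = -3 + Y$)
$h{\left(X \right)} = \frac{9}{2}$ ($h{\left(X \right)} = 4 - - \frac{1}{2} = 4 + \frac{1}{2} = \frac{9}{2}$)
$q{\left(r,P \right)} = - 7 P$ ($q{\left(r,P \right)} = \left(-2 - 5\right) P = - 7 P$)
$h{\left(-5 \right)} 18 \left(- 2 q{\left(5,6 \right)}\right) - I{\left(191 \right)} = \frac{9}{2} \cdot 18 \left(- 2 \left(\left(-7\right) 6\right)\right) - \left(-3 + 191\right) = 81 \left(\left(-2\right) \left(-42\right)\right) - 188 = 81 \cdot 84 - 188 = 6804 - 188 = 6616$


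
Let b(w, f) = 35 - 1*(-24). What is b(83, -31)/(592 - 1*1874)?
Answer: -59/1282 ≈ -0.046022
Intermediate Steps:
b(w, f) = 59 (b(w, f) = 35 + 24 = 59)
b(83, -31)/(592 - 1*1874) = 59/(592 - 1*1874) = 59/(592 - 1874) = 59/(-1282) = 59*(-1/1282) = -59/1282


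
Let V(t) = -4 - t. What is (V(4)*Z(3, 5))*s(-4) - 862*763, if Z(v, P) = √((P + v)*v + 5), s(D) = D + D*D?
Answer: -657706 - 96*√29 ≈ -6.5822e+5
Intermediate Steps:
s(D) = D + D²
Z(v, P) = √(5 + v*(P + v)) (Z(v, P) = √(v*(P + v) + 5) = √(5 + v*(P + v)))
(V(4)*Z(3, 5))*s(-4) - 862*763 = ((-4 - 1*4)*√(5 + 3² + 5*3))*(-4*(1 - 4)) - 862*763 = ((-4 - 4)*√(5 + 9 + 15))*(-4*(-3)) - 657706 = -8*√29*12 - 657706 = -96*√29 - 657706 = -657706 - 96*√29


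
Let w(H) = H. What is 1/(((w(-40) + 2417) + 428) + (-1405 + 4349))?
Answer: 1/5749 ≈ 0.00017394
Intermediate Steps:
1/(((w(-40) + 2417) + 428) + (-1405 + 4349)) = 1/(((-40 + 2417) + 428) + (-1405 + 4349)) = 1/((2377 + 428) + 2944) = 1/(2805 + 2944) = 1/5749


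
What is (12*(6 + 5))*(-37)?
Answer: -4884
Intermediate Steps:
(12*(6 + 5))*(-37) = (12*11)*(-37) = 132*(-37) = -4884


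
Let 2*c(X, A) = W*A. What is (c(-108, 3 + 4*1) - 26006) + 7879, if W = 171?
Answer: -35057/2 ≈ -17529.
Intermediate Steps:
c(X, A) = 171*A/2 (c(X, A) = (171*A)/2 = 171*A/2)
(c(-108, 3 + 4*1) - 26006) + 7879 = (171*(3 + 4*1)/2 - 26006) + 7879 = (171*(3 + 4)/2 - 26006) + 7879 = ((171/2)*7 - 26006) + 7879 = (1197/2 - 26006) + 7879 = -50815/2 + 7879 = -35057/2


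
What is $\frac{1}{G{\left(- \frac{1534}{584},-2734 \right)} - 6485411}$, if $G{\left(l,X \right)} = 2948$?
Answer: $- \frac{1}{6482463} \approx -1.5426 \cdot 10^{-7}$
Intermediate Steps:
$\frac{1}{G{\left(- \frac{1534}{584},-2734 \right)} - 6485411} = \frac{1}{2948 - 6485411} = \frac{1}{-6482463} = - \frac{1}{6482463}$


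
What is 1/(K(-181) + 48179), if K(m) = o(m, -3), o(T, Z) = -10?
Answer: 1/48169 ≈ 2.0760e-5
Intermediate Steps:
K(m) = -10
1/(K(-181) + 48179) = 1/(-10 + 48179) = 1/48169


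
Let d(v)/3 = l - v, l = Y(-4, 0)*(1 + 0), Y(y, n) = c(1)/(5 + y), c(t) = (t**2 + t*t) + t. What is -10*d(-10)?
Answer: -390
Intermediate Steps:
c(t) = t + 2*t**2 (c(t) = (t**2 + t**2) + t = 2*t**2 + t = t + 2*t**2)
Y(y, n) = 3/(5 + y) (Y(y, n) = (1*(1 + 2*1))/(5 + y) = (1*(1 + 2))/(5 + y) = (1*3)/(5 + y) = 3/(5 + y))
l = 3 (l = (3/(5 - 4))*(1 + 0) = (3/1)*1 = (3*1)*1 = 3*1 = 3)
d(v) = 9 - 3*v (d(v) = 3*(3 - v) = 9 - 3*v)
-10*d(-10) = -10*(9 - 3*(-10)) = -10*(9 + 30) = -10*39 = -390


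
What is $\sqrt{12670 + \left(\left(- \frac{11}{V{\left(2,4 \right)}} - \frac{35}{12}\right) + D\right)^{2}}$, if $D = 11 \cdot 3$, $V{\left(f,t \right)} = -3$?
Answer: $\frac{\sqrt{220945}}{4} \approx 117.51$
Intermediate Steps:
$D = 33$
$\sqrt{12670 + \left(\left(- \frac{11}{V{\left(2,4 \right)}} - \frac{35}{12}\right) + D\right)^{2}} = \sqrt{12670 + \left(\left(- \frac{11}{-3} - \frac{35}{12}\right) + 33\right)^{2}} = \sqrt{12670 + \left(\left(\left(-11\right) \left(- \frac{1}{3}\right) - \frac{35}{12}\right) + 33\right)^{2}} = \sqrt{12670 + \left(\left(\frac{11}{3} - \frac{35}{12}\right) + 33\right)^{2}} = \sqrt{12670 + \left(\frac{3}{4} + 33\right)^{2}} = \sqrt{12670 + \left(\frac{135}{4}\right)^{2}} = \sqrt{12670 + \frac{18225}{16}} = \sqrt{\frac{220945}{16}} = \frac{\sqrt{220945}}{4}$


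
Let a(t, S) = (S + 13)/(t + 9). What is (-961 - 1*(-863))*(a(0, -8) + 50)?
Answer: -44590/9 ≈ -4954.4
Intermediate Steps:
a(t, S) = (13 + S)/(9 + t)
(-961 - 1*(-863))*(a(0, -8) + 50) = (-961 - 1*(-863))*((13 - 8)/(9 + 0) + 50) = (-961 + 863)*(5/9 + 50) = -98*((⅑)*5 + 50) = -98*(5/9 + 50) = -98*455/9 = -44590/9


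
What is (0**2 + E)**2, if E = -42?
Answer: 1764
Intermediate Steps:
(0**2 + E)**2 = (0**2 - 42)**2 = (0 - 42)**2 = (-42)**2 = 1764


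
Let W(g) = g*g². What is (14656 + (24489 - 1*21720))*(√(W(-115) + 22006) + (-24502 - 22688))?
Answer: -822285750 + 52275*I*√166541 ≈ -8.2229e+8 + 2.1333e+7*I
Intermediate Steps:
W(g) = g³
(14656 + (24489 - 1*21720))*(√(W(-115) + 22006) + (-24502 - 22688)) = (14656 + (24489 - 1*21720))*(√((-115)³ + 22006) + (-24502 - 22688)) = (14656 + (24489 - 21720))*(√(-1520875 + 22006) - 47190) = (14656 + 2769)*(√(-1498869) - 47190) = 17425*(3*I*√166541 - 47190) = 17425*(-47190 + 3*I*√166541) = -822285750 + 52275*I*√166541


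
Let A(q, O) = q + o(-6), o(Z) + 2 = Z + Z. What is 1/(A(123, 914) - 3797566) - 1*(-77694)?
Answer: 295039624157/3797457 ≈ 77694.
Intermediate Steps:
o(Z) = -2 + 2*Z (o(Z) = -2 + (Z + Z) = -2 + 2*Z)
A(q, O) = -14 + q (A(q, O) = q + (-2 + 2*(-6)) = q + (-2 - 12) = q - 14 = -14 + q)
1/(A(123, 914) - 3797566) - 1*(-77694) = 1/((-14 + 123) - 3797566) - 1*(-77694) = 1/(109 - 3797566) + 77694 = 1/(-3797457) + 77694 = -1/3797457 + 77694 = 295039624157/3797457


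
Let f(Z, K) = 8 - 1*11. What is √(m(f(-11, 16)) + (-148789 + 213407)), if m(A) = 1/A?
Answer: √581559/3 ≈ 254.20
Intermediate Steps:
f(Z, K) = -3 (f(Z, K) = 8 - 11 = -3)
√(m(f(-11, 16)) + (-148789 + 213407)) = √(1/(-3) + (-148789 + 213407)) = √(-⅓ + 64618) = √(193853/3) = √581559/3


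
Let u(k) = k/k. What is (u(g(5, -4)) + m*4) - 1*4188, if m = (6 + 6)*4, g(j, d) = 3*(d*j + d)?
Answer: -3995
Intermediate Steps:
g(j, d) = 3*d + 3*d*j (g(j, d) = 3*(d + d*j) = 3*d + 3*d*j)
m = 48 (m = 12*4 = 48)
u(k) = 1
(u(g(5, -4)) + m*4) - 1*4188 = (1 + 48*4) - 1*4188 = (1 + 192) - 4188 = 193 - 4188 = -3995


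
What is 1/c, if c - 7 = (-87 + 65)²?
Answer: 1/491 ≈ 0.0020367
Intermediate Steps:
c = 491 (c = 7 + (-87 + 65)² = 7 + (-22)² = 7 + 484 = 491)
1/c = 1/491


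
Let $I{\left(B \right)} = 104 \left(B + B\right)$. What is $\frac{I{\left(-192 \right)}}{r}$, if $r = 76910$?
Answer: $- \frac{19968}{38455} \approx -0.51926$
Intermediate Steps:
$I{\left(B \right)} = 208 B$ ($I{\left(B \right)} = 104 \cdot 2 B = 208 B$)
$\frac{I{\left(-192 \right)}}{r} = \frac{208 \left(-192\right)}{76910} = \left(-39936\right) \frac{1}{76910} = - \frac{19968}{38455}$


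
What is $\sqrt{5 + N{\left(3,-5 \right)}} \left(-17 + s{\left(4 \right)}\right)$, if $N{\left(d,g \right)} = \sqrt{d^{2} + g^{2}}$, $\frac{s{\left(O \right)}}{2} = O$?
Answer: $- 9 \sqrt{5 + \sqrt{34}} \approx -29.619$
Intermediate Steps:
$s{\left(O \right)} = 2 O$
$\sqrt{5 + N{\left(3,-5 \right)}} \left(-17 + s{\left(4 \right)}\right) = \sqrt{5 + \sqrt{3^{2} + \left(-5\right)^{2}}} \left(-17 + 2 \cdot 4\right) = \sqrt{5 + \sqrt{9 + 25}} \left(-17 + 8\right) = \sqrt{5 + \sqrt{34}} \left(-9\right) = - 9 \sqrt{5 + \sqrt{34}}$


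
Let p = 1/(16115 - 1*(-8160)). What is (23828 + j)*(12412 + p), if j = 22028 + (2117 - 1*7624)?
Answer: 12157206194049/24275 ≈ 5.0081e+8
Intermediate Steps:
p = 1/24275 (p = 1/(16115 + 8160) = 1/24275 ≈ 4.1195e-5)
j = 16521 (j = 22028 + (2117 - 7624) = 22028 - 5507 = 16521)
(23828 + j)*(12412 + p) = (23828 + 16521)*(12412 + 1/24275) = 40349*(301301301/24275) = 12157206194049/24275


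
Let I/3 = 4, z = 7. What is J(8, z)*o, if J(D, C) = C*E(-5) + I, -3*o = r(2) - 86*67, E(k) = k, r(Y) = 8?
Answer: -44114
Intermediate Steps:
I = 12 (I = 3*4 = 12)
o = 1918 (o = -(8 - 86*67)/3 = -(8 - 5762)/3 = -1/3*(-5754) = 1918)
J(D, C) = 12 - 5*C (J(D, C) = C*(-5) + 12 = -5*C + 12 = 12 - 5*C)
J(8, z)*o = (12 - 5*7)*1918 = (12 - 35)*1918 = -23*1918 = -44114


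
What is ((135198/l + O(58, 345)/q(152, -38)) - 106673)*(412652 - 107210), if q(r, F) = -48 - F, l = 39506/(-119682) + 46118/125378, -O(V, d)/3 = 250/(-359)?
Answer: 26978943880428258136734/25413215459 ≈ 1.0616e+12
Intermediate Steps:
O(V, d) = 750/359 (O(V, d) = -750/(-359) = -750*(-1)/359 = -3*(-250/359) = 750/359)
l = 141577802/3751372449 (l = 39506*(-1/119682) + 46118*(1/125378) = -19753/59841 + 23059/62689 = 141577802/3751372449 ≈ 0.037740)
((135198/l + O(58, 345)/q(152, -38)) - 106673)*(412652 - 107210) = ((135198/(141577802/3751372449) + 750/(359*(-48 - 1*(-38)))) - 106673)*(412652 - 107210) = ((135198*(3751372449/141577802) + 750/(359*(-48 + 38))) - 106673)*305442 = ((253589026179951/70788901 + (750/359)/(-10)) - 106673)*305442 = ((253589026179951/70788901 + (750/359)*(-1/10)) - 106673)*305442 = ((253589026179951/70788901 - 75/359) - 106673)*305442 = (91038455089434834/25413215459 - 106673)*305442 = (88327551156776927/25413215459)*305442 = 26978943880428258136734/25413215459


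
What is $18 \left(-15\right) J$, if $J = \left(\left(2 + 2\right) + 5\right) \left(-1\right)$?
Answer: $2430$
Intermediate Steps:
$J = -9$ ($J = \left(4 + 5\right) \left(-1\right) = 9 \left(-1\right) = -9$)
$18 \left(-15\right) J = 18 \left(-15\right) \left(-9\right) = \left(-270\right) \left(-9\right) = 2430$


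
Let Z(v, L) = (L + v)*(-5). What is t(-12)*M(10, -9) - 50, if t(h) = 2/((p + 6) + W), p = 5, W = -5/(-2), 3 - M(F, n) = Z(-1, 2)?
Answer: -1318/27 ≈ -48.815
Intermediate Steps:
Z(v, L) = -5*L - 5*v
M(F, n) = 8 (M(F, n) = 3 - (-5*2 - 5*(-1)) = 3 - (-10 + 5) = 3 - 1*(-5) = 3 + 5 = 8)
W = 5/2 (W = -5*(-½) = 5/2 ≈ 2.5000)
t(h) = 4/27 (t(h) = 2/((5 + 6) + 5/2) = 2/(11 + 5/2) = 2/(27/2) = 2*(2/27) = 4/27)
t(-12)*M(10, -9) - 50 = (4/27)*8 - 50 = 32/27 - 50 = -1318/27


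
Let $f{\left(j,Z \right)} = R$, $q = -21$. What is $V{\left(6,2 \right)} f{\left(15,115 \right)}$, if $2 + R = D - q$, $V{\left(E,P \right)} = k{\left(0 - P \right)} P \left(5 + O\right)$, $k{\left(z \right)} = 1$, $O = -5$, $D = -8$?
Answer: $0$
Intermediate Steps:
$V{\left(E,P \right)} = 0$ ($V{\left(E,P \right)} = 1 P \left(5 - 5\right) = 1 P 0 = 1 \cdot 0 = 0$)
$R = 11$ ($R = -2 - -13 = -2 + \left(-8 + 21\right) = -2 + 13 = 11$)
$f{\left(j,Z \right)} = 11$
$V{\left(6,2 \right)} f{\left(15,115 \right)} = 0 \cdot 11 = 0$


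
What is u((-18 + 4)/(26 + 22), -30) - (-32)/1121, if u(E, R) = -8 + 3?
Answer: -5573/1121 ≈ -4.9715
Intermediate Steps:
u(E, R) = -5
u((-18 + 4)/(26 + 22), -30) - (-32)/1121 = -5 - (-32)/1121 = -5 - 1*(-32/1121) = -5 + 32/1121 = -5573/1121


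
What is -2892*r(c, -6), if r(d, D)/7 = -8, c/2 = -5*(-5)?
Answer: 161952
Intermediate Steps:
c = 50 (c = 2*(-5*(-5)) = 2*25 = 50)
r(d, D) = -56 (r(d, D) = 7*(-8) = -56)
-2892*r(c, -6) = -2892*(-56) = 161952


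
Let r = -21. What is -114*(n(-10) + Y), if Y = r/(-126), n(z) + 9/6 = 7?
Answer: -646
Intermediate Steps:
n(z) = 11/2 (n(z) = -3/2 + 7 = 11/2)
Y = ⅙ (Y = -21/(-126) = -21*(-1/126) = ⅙ ≈ 0.16667)
-114*(n(-10) + Y) = -114*(11/2 + ⅙) = -114*17/3 = -646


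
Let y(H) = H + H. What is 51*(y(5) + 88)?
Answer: 4998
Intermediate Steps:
y(H) = 2*H
51*(y(5) + 88) = 51*(2*5 + 88) = 51*(10 + 88) = 51*98 = 4998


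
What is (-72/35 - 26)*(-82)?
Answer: 80524/35 ≈ 2300.7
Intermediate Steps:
(-72/35 - 26)*(-82) = -982/35*(-82) = 80524/35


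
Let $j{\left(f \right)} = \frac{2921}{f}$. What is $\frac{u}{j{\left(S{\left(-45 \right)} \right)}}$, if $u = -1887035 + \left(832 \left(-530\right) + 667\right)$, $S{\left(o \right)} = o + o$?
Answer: $\frac{209459520}{2921} \approx 71708.0$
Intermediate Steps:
$S{\left(o \right)} = 2 o$
$u = -2327328$ ($u = -1887035 + \left(-440960 + 667\right) = -1887035 - 440293 = -2327328$)
$\frac{u}{j{\left(S{\left(-45 \right)} \right)}} = - \frac{2327328}{2921 \frac{1}{2 \left(-45\right)}} = - \frac{2327328}{2921 \frac{1}{-90}} = - \frac{2327328}{2921 \left(- \frac{1}{90}\right)} = - \frac{2327328}{- \frac{2921}{90}} = \left(-2327328\right) \left(- \frac{90}{2921}\right) = \frac{209459520}{2921}$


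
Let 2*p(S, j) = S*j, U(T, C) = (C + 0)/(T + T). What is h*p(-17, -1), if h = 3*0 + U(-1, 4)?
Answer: -17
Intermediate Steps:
U(T, C) = C/(2*T) (U(T, C) = C/((2*T)) = C*(1/(2*T)) = C/(2*T))
p(S, j) = S*j/2 (p(S, j) = (S*j)/2 = S*j/2)
h = -2 (h = 3*0 + (1/2)*4/(-1) = 0 + (1/2)*4*(-1) = 0 - 2 = -2)
h*p(-17, -1) = -(-17)*(-1) = -2*17/2 = -17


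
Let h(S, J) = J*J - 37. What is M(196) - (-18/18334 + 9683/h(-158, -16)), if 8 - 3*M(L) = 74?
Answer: -132928696/2007573 ≈ -66.214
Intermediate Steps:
h(S, J) = -37 + J² (h(S, J) = J² - 37 = -37 + J²)
M(L) = -22 (M(L) = 8/3 - ⅓*74 = 8/3 - 74/3 = -22)
M(196) - (-18/18334 + 9683/h(-158, -16)) = -22 - (-18/18334 + 9683/(-37 + (-16)²)) = -22 - (-18*1/18334 + 9683/(-37 + 256)) = -22 - (-9/9167 + 9683/219) = -22 - 1*88762090/2007573 = -22 - 88762090/2007573 = -132928696/2007573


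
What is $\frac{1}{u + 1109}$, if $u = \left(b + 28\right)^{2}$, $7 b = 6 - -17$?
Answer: $\frac{49}{102302} \approx 0.00047897$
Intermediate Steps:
$b = \frac{23}{7}$ ($b = \frac{6 - -17}{7} = \frac{6 + 17}{7} = \frac{1}{7} \cdot 23 = \frac{23}{7} \approx 3.2857$)
$u = \frac{47961}{49}$ ($u = \left(\frac{23}{7} + 28\right)^{2} = \left(\frac{219}{7}\right)^{2} = \frac{47961}{49} \approx 978.8$)
$\frac{1}{u + 1109} = \frac{1}{\frac{47961}{49} + 1109} = \frac{1}{\frac{102302}{49}} = \frac{49}{102302}$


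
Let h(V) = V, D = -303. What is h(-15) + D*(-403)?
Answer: 122094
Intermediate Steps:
h(-15) + D*(-403) = -15 - 303*(-403) = -15 + 122109 = 122094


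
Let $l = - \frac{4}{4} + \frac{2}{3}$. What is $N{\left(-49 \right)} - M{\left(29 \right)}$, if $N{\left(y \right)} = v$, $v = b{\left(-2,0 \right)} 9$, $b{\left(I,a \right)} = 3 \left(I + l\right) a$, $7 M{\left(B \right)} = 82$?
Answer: $- \frac{82}{7} \approx -11.714$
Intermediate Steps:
$M{\left(B \right)} = \frac{82}{7}$ ($M{\left(B \right)} = \frac{1}{7} \cdot 82 = \frac{82}{7}$)
$l = - \frac{1}{3}$ ($l = \left(-4\right) \frac{1}{4} + 2 \cdot \frac{1}{3} = -1 + \frac{2}{3} = - \frac{1}{3} \approx -0.33333$)
$b{\left(I,a \right)} = a \left(-1 + 3 I\right)$ ($b{\left(I,a \right)} = 3 \left(I - \frac{1}{3}\right) a = 3 \left(- \frac{1}{3} + I\right) a = \left(-1 + 3 I\right) a = a \left(-1 + 3 I\right)$)
$v = 0$ ($v = 0 \left(-1 + 3 \left(-2\right)\right) 9 = 0 \left(-1 - 6\right) 9 = 0 \left(-7\right) 9 = 0 \cdot 9 = 0$)
$N{\left(y \right)} = 0$
$N{\left(-49 \right)} - M{\left(29 \right)} = 0 - \frac{82}{7} = - \frac{82}{7}$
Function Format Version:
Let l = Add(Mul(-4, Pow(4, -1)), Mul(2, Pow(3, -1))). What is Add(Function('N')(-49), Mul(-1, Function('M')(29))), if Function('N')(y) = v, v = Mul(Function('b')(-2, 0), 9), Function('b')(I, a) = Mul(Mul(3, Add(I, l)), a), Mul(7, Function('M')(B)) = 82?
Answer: Rational(-82, 7) ≈ -11.714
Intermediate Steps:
Function('M')(B) = Rational(82, 7) (Function('M')(B) = Mul(Rational(1, 7), 82) = Rational(82, 7))
l = Rational(-1, 3) (l = Add(Mul(-4, Rational(1, 4)), Mul(2, Rational(1, 3))) = Add(-1, Rational(2, 3)) = Rational(-1, 3) ≈ -0.33333)
Function('b')(I, a) = Mul(a, Add(-1, Mul(3, I))) (Function('b')(I, a) = Mul(Mul(3, Add(I, Rational(-1, 3))), a) = Mul(Mul(3, Add(Rational(-1, 3), I)), a) = Mul(Add(-1, Mul(3, I)), a) = Mul(a, Add(-1, Mul(3, I))))
v = 0 (v = Mul(Mul(0, Add(-1, Mul(3, -2))), 9) = Mul(Mul(0, Add(-1, -6)), 9) = Mul(Mul(0, -7), 9) = Mul(0, 9) = 0)
Function('N')(y) = 0
Add(Function('N')(-49), Mul(-1, Function('M')(29))) = Add(0, Mul(-1, Rational(82, 7))) = Add(0, Rational(-82, 7)) = Rational(-82, 7)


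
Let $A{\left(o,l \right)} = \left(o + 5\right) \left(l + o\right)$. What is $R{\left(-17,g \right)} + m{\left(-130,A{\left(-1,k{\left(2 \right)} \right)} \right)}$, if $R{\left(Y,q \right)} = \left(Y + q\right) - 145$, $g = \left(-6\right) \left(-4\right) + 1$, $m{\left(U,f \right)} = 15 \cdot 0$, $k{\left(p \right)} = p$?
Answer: $-137$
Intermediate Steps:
$A{\left(o,l \right)} = \left(5 + o\right) \left(l + o\right)$
$m{\left(U,f \right)} = 0$
$g = 25$ ($g = 24 + 1 = 25$)
$R{\left(Y,q \right)} = -145 + Y + q$
$R{\left(-17,g \right)} + m{\left(-130,A{\left(-1,k{\left(2 \right)} \right)} \right)} = \left(-145 - 17 + 25\right) + 0 = -137 + 0 = -137$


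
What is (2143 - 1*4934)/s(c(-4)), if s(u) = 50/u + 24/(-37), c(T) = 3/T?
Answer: 309801/7472 ≈ 41.462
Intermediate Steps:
s(u) = -24/37 + 50/u (s(u) = 50/u + 24*(-1/37) = 50/u - 24/37 = -24/37 + 50/u)
(2143 - 1*4934)/s(c(-4)) = (2143 - 1*4934)/(-24/37 + 50/((3/(-4)))) = (2143 - 4934)/(-24/37 + 50/((3*(-¼)))) = -2791/(-24/37 + 50/(-¾)) = -2791/(-24/37 + 50*(-4/3)) = -2791/(-24/37 - 200/3) = -2791/(-7472/111) = -2791*(-111/7472) = 309801/7472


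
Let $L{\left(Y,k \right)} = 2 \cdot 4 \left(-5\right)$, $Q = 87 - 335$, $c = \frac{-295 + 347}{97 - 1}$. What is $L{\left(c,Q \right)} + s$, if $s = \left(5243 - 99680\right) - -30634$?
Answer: $-63843$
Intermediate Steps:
$c = \frac{13}{24}$ ($c = \frac{52}{96} = 52 \cdot \frac{1}{96} = \frac{13}{24} \approx 0.54167$)
$Q = -248$
$L{\left(Y,k \right)} = -40$ ($L{\left(Y,k \right)} = 8 \left(-5\right) = -40$)
$s = -63803$ ($s = \left(5243 - 99680\right) + 30634 = -94437 + 30634 = -63803$)
$L{\left(c,Q \right)} + s = -40 - 63803 = -63843$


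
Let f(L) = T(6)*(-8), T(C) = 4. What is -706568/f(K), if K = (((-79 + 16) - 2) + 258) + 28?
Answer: 88321/4 ≈ 22080.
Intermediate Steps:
K = 221 (K = ((-63 - 2) + 258) + 28 = (-65 + 258) + 28 = 193 + 28 = 221)
f(L) = -32 (f(L) = 4*(-8) = -32)
-706568/f(K) = -706568/(-32) = -706568*(-1/32) = 88321/4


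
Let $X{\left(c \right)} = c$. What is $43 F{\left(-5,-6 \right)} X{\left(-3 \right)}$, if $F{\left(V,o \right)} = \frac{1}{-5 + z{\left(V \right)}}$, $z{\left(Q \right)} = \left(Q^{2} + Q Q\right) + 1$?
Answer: $- \frac{129}{46} \approx -2.8043$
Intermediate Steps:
$z{\left(Q \right)} = 1 + 2 Q^{2}$ ($z{\left(Q \right)} = \left(Q^{2} + Q^{2}\right) + 1 = 2 Q^{2} + 1 = 1 + 2 Q^{2}$)
$F{\left(V,o \right)} = \frac{1}{-4 + 2 V^{2}}$ ($F{\left(V,o \right)} = \frac{1}{-5 + \left(1 + 2 V^{2}\right)} = \frac{1}{-4 + 2 V^{2}}$)
$43 F{\left(-5,-6 \right)} X{\left(-3 \right)} = 43 \frac{1}{2 \left(-2 + \left(-5\right)^{2}\right)} \left(-3\right) = 43 \frac{1}{2 \left(-2 + 25\right)} \left(-3\right) = 43 \frac{1}{2 \cdot 23} \left(-3\right) = 43 \cdot \frac{1}{2} \cdot \frac{1}{23} \left(-3\right) = 43 \cdot \frac{1}{46} \left(-3\right) = \frac{43}{46} \left(-3\right) = - \frac{129}{46}$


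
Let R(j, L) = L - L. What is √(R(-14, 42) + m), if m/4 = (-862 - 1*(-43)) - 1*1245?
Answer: 8*I*√129 ≈ 90.863*I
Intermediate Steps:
m = -8256 (m = 4*((-862 - 1*(-43)) - 1*1245) = 4*((-862 + 43) - 1245) = 4*(-819 - 1245) = 4*(-2064) = -8256)
R(j, L) = 0
√(R(-14, 42) + m) = √(0 - 8256) = √(-8256) = 8*I*√129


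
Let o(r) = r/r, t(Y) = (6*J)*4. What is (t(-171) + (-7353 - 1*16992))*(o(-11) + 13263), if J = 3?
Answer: -321957072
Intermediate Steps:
t(Y) = 72 (t(Y) = (6*3)*4 = 18*4 = 72)
o(r) = 1
(t(-171) + (-7353 - 1*16992))*(o(-11) + 13263) = (72 + (-7353 - 1*16992))*(1 + 13263) = (72 + (-7353 - 16992))*13264 = (72 - 24345)*13264 = -24273*13264 = -321957072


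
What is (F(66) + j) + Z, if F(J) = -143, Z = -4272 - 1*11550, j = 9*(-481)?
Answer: -20294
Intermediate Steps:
j = -4329
Z = -15822 (Z = -4272 - 11550 = -15822)
(F(66) + j) + Z = (-143 - 4329) - 15822 = -4472 - 15822 = -20294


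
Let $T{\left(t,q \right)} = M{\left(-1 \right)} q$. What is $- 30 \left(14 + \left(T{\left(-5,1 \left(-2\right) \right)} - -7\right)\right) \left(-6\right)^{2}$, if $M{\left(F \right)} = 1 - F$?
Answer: $-18360$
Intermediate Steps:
$T{\left(t,q \right)} = 2 q$ ($T{\left(t,q \right)} = \left(1 - -1\right) q = \left(1 + 1\right) q = 2 q$)
$- 30 \left(14 + \left(T{\left(-5,1 \left(-2\right) \right)} - -7\right)\right) \left(-6\right)^{2} = - 30 \left(14 + \left(2 \cdot 1 \left(-2\right) - -7\right)\right) \left(-6\right)^{2} = - 30 \left(14 + \left(2 \left(-2\right) + 7\right)\right) 36 = - 30 \left(14 + \left(-4 + 7\right)\right) 36 = - 30 \left(14 + 3\right) 36 = \left(-30\right) 17 \cdot 36 = \left(-510\right) 36 = -18360$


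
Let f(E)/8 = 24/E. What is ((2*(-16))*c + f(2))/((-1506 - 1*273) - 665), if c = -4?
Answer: -56/611 ≈ -0.091653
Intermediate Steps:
f(E) = 192/E (f(E) = 8*(24/E) = 192/E)
((2*(-16))*c + f(2))/((-1506 - 1*273) - 665) = ((2*(-16))*(-4) + 192/2)/((-1506 - 1*273) - 665) = (-32*(-4) + 192*(1/2))/((-1506 - 273) - 665) = (128 + 96)/(-1779 - 665) = 224/(-2444) = 224*(-1/2444) = -56/611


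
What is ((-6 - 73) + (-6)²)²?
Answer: 1849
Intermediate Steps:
((-6 - 73) + (-6)²)² = (-79 + 36)² = (-43)² = 1849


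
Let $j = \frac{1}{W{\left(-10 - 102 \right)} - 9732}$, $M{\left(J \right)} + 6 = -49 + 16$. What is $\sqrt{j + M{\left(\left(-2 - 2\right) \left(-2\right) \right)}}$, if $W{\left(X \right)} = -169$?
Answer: $\frac{2 i \sqrt{955793035}}{9901} \approx 6.245 i$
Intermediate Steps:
$M{\left(J \right)} = -39$ ($M{\left(J \right)} = -6 + \left(-49 + 16\right) = -6 - 33 = -39$)
$j = - \frac{1}{9901}$ ($j = \frac{1}{-169 - 9732} = \frac{1}{-9901} = - \frac{1}{9901} \approx -0.000101$)
$\sqrt{j + M{\left(\left(-2 - 2\right) \left(-2\right) \right)}} = \sqrt{- \frac{1}{9901} - 39} = \sqrt{- \frac{386140}{9901}} = \frac{2 i \sqrt{955793035}}{9901}$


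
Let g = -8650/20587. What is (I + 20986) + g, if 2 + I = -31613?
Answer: -1264901/119 ≈ -10629.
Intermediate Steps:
I = -31615 (I = -2 - 31613 = -31615)
g = -50/119 (g = -8650*1/20587 = -50/119 ≈ -0.42017)
(I + 20986) + g = (-31615 + 20986) - 50/119 = -10629 - 50/119 = -1264901/119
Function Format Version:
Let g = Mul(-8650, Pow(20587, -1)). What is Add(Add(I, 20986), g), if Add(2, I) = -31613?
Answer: Rational(-1264901, 119) ≈ -10629.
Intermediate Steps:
I = -31615 (I = Add(-2, -31613) = -31615)
g = Rational(-50, 119) (g = Mul(-8650, Rational(1, 20587)) = Rational(-50, 119) ≈ -0.42017)
Add(Add(I, 20986), g) = Add(Add(-31615, 20986), Rational(-50, 119)) = Add(-10629, Rational(-50, 119)) = Rational(-1264901, 119)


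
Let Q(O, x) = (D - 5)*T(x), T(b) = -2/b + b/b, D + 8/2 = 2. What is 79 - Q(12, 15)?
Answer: 1276/15 ≈ 85.067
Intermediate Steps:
D = -2 (D = -4 + 2 = -2)
T(b) = 1 - 2/b (T(b) = -2/b + 1 = 1 - 2/b)
Q(O, x) = -7*(-2 + x)/x (Q(O, x) = (-2 - 5)*((-2 + x)/x) = -7*(-2 + x)/x)
79 - Q(12, 15) = 79 - (-7 + 14/15) = 79 - 1*(-91/15) = 79 + 91/15 = 1276/15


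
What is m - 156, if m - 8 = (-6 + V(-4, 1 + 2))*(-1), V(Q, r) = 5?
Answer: -147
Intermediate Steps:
m = 9 (m = 8 + (-6 + 5)*(-1) = 8 - 1*(-1) = 8 + 1 = 9)
m - 156 = 9 - 156 = -147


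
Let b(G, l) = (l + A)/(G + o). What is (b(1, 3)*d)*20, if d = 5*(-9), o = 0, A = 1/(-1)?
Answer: -1800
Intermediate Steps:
A = -1
d = -45
b(G, l) = (-1 + l)/G (b(G, l) = (l - 1)/(G + 0) = (-1 + l)/G)
(b(1, 3)*d)*20 = (((-1 + 3)/1)*(-45))*20 = ((1*2)*(-45))*20 = (2*(-45))*20 = -90*20 = -1800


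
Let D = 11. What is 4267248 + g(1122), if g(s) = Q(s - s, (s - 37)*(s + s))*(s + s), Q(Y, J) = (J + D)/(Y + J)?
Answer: 4632398831/1085 ≈ 4.2695e+6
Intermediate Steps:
Q(Y, J) = (11 + J)/(J + Y) (Q(Y, J) = (J + 11)/(Y + J) = (11 + J)/(J + Y))
g(s) = (11 + 2*s*(-37 + s))/(-37 + s) (g(s) = ((11 + (s - 37)*(s + s))/((s - 37)*(s + s) + (s - s)))*(s + s) = ((11 + (-37 + s)*(2*s))/((-37 + s)*(2*s) + 0))*(2*s) = ((11 + 2*s*(-37 + s))/(2*s*(-37 + s) + 0))*(2*s) = ((11 + 2*s*(-37 + s))/((2*s*(-37 + s))))*(2*s) = ((1/(2*s*(-37 + s)))*(11 + 2*s*(-37 + s)))*(2*s) = ((11 + 2*s*(-37 + s))/(2*s*(-37 + s)))*(2*s) = (11 + 2*s*(-37 + s))/(-37 + s))
4267248 + g(1122) = 4267248 + (11 + 2*1122*(-37 + 1122))/(-37 + 1122) = 4267248 + (11 + 2*1122*1085)/1085 = 4267248 + (11 + 2434740)/1085 = 4267248 + (1/1085)*2434751 = 4267248 + 2434751/1085 = 4632398831/1085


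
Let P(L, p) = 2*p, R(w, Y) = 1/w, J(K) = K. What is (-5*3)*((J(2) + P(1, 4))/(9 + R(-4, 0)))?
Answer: -120/7 ≈ -17.143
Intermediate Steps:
(-5*3)*((J(2) + P(1, 4))/(9 + R(-4, 0))) = (-5*3)*((2 + 2*4)/(9 + 1/(-4))) = -15*(2 + 8)/(9 - ¼) = -150/35/4 = -150*4/35 = -15*8/7 = -120/7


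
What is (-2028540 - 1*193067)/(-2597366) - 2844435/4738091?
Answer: 3138137374027/12306556468306 ≈ 0.25500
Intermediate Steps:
(-2028540 - 1*193067)/(-2597366) - 2844435/4738091 = (-2028540 - 193067)*(-1/2597366) - 2844435*1/4738091 = -2221607*(-1/2597366) - 2844435/4738091 = 2221607/2597366 - 2844435/4738091 = 3138137374027/12306556468306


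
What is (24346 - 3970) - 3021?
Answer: 17355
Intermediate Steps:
(24346 - 3970) - 3021 = 20376 - 3021 = 17355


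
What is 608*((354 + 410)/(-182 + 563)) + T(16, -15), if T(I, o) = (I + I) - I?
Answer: 470608/381 ≈ 1235.2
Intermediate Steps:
T(I, o) = I (T(I, o) = 2*I - I = I)
608*((354 + 410)/(-182 + 563)) + T(16, -15) = 608*((354 + 410)/(-182 + 563)) + 16 = 608*(764/381) + 16 = 464512/381 + 16 = 470608/381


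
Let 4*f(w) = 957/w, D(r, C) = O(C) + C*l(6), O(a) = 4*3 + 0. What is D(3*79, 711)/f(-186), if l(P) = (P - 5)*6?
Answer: -1060944/319 ≈ -3325.8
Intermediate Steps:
O(a) = 12 (O(a) = 12 + 0 = 12)
l(P) = -30 + 6*P (l(P) = (-5 + P)*6 = -30 + 6*P)
D(r, C) = 12 + 6*C (D(r, C) = 12 + C*(-30 + 6*6) = 12 + C*(-30 + 36) = 12 + C*6 = 12 + 6*C)
f(w) = 957/(4*w) (f(w) = (957/w)/4 = 957/(4*w))
D(3*79, 711)/f(-186) = (12 + 6*711)/(((957/4)/(-186))) = (12 + 4266)/(((957/4)*(-1/186))) = 4278/(-319/248) = 4278*(-248/319) = -1060944/319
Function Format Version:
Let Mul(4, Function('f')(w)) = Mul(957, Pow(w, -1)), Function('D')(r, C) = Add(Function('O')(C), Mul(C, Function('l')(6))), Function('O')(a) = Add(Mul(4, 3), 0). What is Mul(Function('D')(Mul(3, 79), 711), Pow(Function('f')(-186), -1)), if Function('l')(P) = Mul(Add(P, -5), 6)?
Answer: Rational(-1060944, 319) ≈ -3325.8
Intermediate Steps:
Function('O')(a) = 12 (Function('O')(a) = Add(12, 0) = 12)
Function('l')(P) = Add(-30, Mul(6, P)) (Function('l')(P) = Mul(Add(-5, P), 6) = Add(-30, Mul(6, P)))
Function('D')(r, C) = Add(12, Mul(6, C)) (Function('D')(r, C) = Add(12, Mul(C, Add(-30, Mul(6, 6)))) = Add(12, Mul(C, Add(-30, 36))) = Add(12, Mul(C, 6)) = Add(12, Mul(6, C)))
Function('f')(w) = Mul(Rational(957, 4), Pow(w, -1)) (Function('f')(w) = Mul(Rational(1, 4), Mul(957, Pow(w, -1))) = Mul(Rational(957, 4), Pow(w, -1)))
Mul(Function('D')(Mul(3, 79), 711), Pow(Function('f')(-186), -1)) = Mul(Add(12, Mul(6, 711)), Pow(Mul(Rational(957, 4), Pow(-186, -1)), -1)) = Mul(Add(12, 4266), Pow(Mul(Rational(957, 4), Rational(-1, 186)), -1)) = Mul(4278, Pow(Rational(-319, 248), -1)) = Mul(4278, Rational(-248, 319)) = Rational(-1060944, 319)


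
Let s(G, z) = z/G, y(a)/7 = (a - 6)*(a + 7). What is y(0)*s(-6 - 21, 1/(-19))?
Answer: -98/171 ≈ -0.57310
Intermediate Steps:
y(a) = 7*(-6 + a)*(7 + a) (y(a) = 7*((a - 6)*(a + 7)) = 7*((-6 + a)*(7 + a)) = 7*(-6 + a)*(7 + a))
y(0)*s(-6 - 21, 1/(-19)) = (-294 + 7*0 + 7*0²)*(1/((-19)*(-6 - 21))) = (-294 + 0 + 7*0)*(-1/19/(-27)) = (-294 + 0 + 0)*(-1/19*(-1/27)) = -294*1/513 = -98/171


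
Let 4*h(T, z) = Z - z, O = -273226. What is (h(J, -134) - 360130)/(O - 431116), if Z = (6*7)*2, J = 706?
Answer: 720151/1408684 ≈ 0.51122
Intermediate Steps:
Z = 84 (Z = 42*2 = 84)
h(T, z) = 21 - z/4 (h(T, z) = (84 - z)/4 = 21 - z/4)
(h(J, -134) - 360130)/(O - 431116) = ((21 - 1/4*(-134)) - 360130)/(-273226 - 431116) = ((21 + 67/2) - 360130)/(-704342) = (109/2 - 360130)*(-1/704342) = -720151/2*(-1/704342) = 720151/1408684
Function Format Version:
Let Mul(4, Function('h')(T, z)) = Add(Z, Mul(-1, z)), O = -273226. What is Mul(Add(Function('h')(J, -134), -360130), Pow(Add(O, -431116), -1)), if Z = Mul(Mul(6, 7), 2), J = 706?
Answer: Rational(720151, 1408684) ≈ 0.51122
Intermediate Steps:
Z = 84 (Z = Mul(42, 2) = 84)
Function('h')(T, z) = Add(21, Mul(Rational(-1, 4), z)) (Function('h')(T, z) = Mul(Rational(1, 4), Add(84, Mul(-1, z))) = Add(21, Mul(Rational(-1, 4), z)))
Mul(Add(Function('h')(J, -134), -360130), Pow(Add(O, -431116), -1)) = Mul(Add(Add(21, Mul(Rational(-1, 4), -134)), -360130), Pow(Add(-273226, -431116), -1)) = Mul(Add(Add(21, Rational(67, 2)), -360130), Pow(-704342, -1)) = Mul(Add(Rational(109, 2), -360130), Rational(-1, 704342)) = Mul(Rational(-720151, 2), Rational(-1, 704342)) = Rational(720151, 1408684)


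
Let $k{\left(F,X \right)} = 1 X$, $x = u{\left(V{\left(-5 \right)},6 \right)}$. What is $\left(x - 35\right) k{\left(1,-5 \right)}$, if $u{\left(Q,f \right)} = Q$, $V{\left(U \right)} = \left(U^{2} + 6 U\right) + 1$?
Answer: $195$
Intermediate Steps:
$V{\left(U \right)} = 1 + U^{2} + 6 U$
$x = -4$ ($x = 1 + \left(-5\right)^{2} + 6 \left(-5\right) = 1 + 25 - 30 = -4$)
$k{\left(F,X \right)} = X$
$\left(x - 35\right) k{\left(1,-5 \right)} = \left(-4 - 35\right) \left(-5\right) = \left(-39\right) \left(-5\right) = 195$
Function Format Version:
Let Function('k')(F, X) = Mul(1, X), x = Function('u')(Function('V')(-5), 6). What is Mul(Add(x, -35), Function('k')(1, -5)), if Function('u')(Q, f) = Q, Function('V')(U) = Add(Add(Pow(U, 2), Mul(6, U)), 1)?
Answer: 195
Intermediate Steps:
Function('V')(U) = Add(1, Pow(U, 2), Mul(6, U))
x = -4 (x = Add(1, Pow(-5, 2), Mul(6, -5)) = Add(1, 25, -30) = -4)
Function('k')(F, X) = X
Mul(Add(x, -35), Function('k')(1, -5)) = Mul(Add(-4, -35), -5) = Mul(-39, -5) = 195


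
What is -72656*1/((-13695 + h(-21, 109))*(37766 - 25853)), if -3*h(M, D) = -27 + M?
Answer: 3824/8576733 ≈ 0.00044586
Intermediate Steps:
h(M, D) = 9 - M/3 (h(M, D) = -(-27 + M)/3 = 9 - M/3)
-72656*1/((-13695 + h(-21, 109))*(37766 - 25853)) = -72656*1/((-13695 + (9 - ⅓*(-21)))*(37766 - 25853)) = -72656*1/(11913*(-13695 + (9 + 7))) = -72656*1/(11913*(-13695 + 16)) = -72656/(11913*(-13679)) = -72656/(-162957927) = -72656*(-1/162957927) = 3824/8576733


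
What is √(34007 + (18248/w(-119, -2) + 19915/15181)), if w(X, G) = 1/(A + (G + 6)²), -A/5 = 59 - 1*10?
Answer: I*√955218292521770/15181 ≈ 2035.9*I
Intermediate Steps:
A = -245 (A = -5*(59 - 1*10) = -5*(59 - 10) = -5*49 = -245)
w(X, G) = 1/(-245 + (6 + G)²) (w(X, G) = 1/(-245 + (G + 6)²) = 1/(-245 + (6 + G)²))
√(34007 + (18248/w(-119, -2) + 19915/15181)) = √(34007 + (18248/(1/(-245 + (6 - 2)²)) + 19915/15181)) = √(34007 + (18248/(1/(-245 + 4²)) + 19915*(1/15181))) = √(34007 + (18248/(1/(-245 + 16)) + 19915/15181)) = √(34007 + (18248/(1/(-229)) + 19915/15181)) = √(34007 + (18248/(-1/229) + 19915/15181)) = √(34007 + (18248*(-229) + 19915/15181)) = √(34007 + (-4178792 + 19915/15181)) = √(34007 - 63438221437/15181) = √(-62921961170/15181) = I*√955218292521770/15181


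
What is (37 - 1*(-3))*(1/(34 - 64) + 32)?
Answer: 3836/3 ≈ 1278.7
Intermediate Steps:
(37 - 1*(-3))*(1/(34 - 64) + 32) = (37 + 3)*(1/(-30) + 32) = 40*(-1/30 + 32) = 40*(959/30) = 3836/3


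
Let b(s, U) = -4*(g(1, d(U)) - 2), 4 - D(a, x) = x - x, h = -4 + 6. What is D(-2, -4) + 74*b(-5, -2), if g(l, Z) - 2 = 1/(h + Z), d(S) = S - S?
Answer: -144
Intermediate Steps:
d(S) = 0
h = 2
D(a, x) = 4 (D(a, x) = 4 - (x - x) = 4 - 1*0 = 4 + 0 = 4)
g(l, Z) = 2 + 1/(2 + Z)
b(s, U) = -2 (b(s, U) = -4*((5 + 2*0)/(2 + 0) - 2) = -4*((5 + 0)/2 - 2) = -4*((½)*5 - 2) = -4*(5/2 - 2) = -4*½ = -2)
D(-2, -4) + 74*b(-5, -2) = 4 + 74*(-2) = 4 - 148 = -144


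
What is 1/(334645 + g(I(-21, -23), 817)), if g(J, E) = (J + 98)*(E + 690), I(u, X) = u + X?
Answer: 1/416023 ≈ 2.4037e-6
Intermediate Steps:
I(u, X) = X + u
g(J, E) = (98 + J)*(690 + E)
1/(334645 + g(I(-21, -23), 817)) = 1/(334645 + (67620 + 98*817 + 690*(-23 - 21) + 817*(-23 - 21))) = 1/(334645 + (67620 + 80066 + 690*(-44) + 817*(-44))) = 1/(334645 + (67620 + 80066 - 30360 - 35948)) = 1/(334645 + 81378) = 1/416023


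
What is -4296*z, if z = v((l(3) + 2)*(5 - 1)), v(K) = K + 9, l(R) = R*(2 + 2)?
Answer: -279240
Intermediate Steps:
l(R) = 4*R (l(R) = R*4 = 4*R)
v(K) = 9 + K
z = 65 (z = 9 + (4*3 + 2)*(5 - 1) = 9 + (12 + 2)*4 = 9 + 14*4 = 9 + 56 = 65)
-4296*z = -4296*65 = -279240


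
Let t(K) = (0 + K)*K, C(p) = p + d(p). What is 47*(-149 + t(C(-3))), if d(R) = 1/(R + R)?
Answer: -235141/36 ≈ -6531.7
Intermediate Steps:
d(R) = 1/(2*R)
C(p) = p + 1/(2*p)
t(K) = K**2 (t(K) = K*K = K**2)
47*(-149 + t(C(-3))) = 47*(-149 + (-3 + (1/2)/(-3))**2) = 47*(-149 + (-3 + (1/2)*(-1/3))**2) = 47*(-149 + (-3 - 1/6)**2) = 47*(-149 + (-19/6)**2) = 47*(-149 + 361/36) = 47*(-5003/36) = -235141/36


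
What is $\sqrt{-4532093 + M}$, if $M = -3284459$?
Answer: $2 i \sqrt{1954138} \approx 2795.8 i$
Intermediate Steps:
$\sqrt{-4532093 + M} = \sqrt{-4532093 - 3284459} = \sqrt{-7816552} = 2 i \sqrt{1954138}$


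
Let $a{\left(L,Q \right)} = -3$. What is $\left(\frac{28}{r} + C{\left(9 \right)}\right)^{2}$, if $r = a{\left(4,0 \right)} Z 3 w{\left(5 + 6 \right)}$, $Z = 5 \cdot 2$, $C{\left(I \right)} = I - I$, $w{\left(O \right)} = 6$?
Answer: $\frac{49}{18225} \approx 0.0026886$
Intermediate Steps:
$C{\left(I \right)} = 0$
$Z = 10$
$r = -540$ ($r = \left(-3\right) 10 \cdot 3 \cdot 6 = \left(-30\right) 18 = -540$)
$\left(\frac{28}{r} + C{\left(9 \right)}\right)^{2} = \left(\frac{28}{-540} + 0\right)^{2} = \left(28 \left(- \frac{1}{540}\right) + 0\right)^{2} = \left(- \frac{7}{135} + 0\right)^{2} = \left(- \frac{7}{135}\right)^{2} = \frac{49}{18225}$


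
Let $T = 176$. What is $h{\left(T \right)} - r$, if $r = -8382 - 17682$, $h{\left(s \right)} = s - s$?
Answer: $26064$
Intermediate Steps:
$h{\left(s \right)} = 0$
$r = -26064$ ($r = -8382 - 17682 = -26064$)
$h{\left(T \right)} - r = 0 - -26064 = 0 + 26064 = 26064$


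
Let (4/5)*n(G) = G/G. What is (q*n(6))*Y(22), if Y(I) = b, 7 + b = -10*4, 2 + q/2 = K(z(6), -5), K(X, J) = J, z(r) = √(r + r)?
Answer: 1645/2 ≈ 822.50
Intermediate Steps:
z(r) = √2*√r (z(r) = √(2*r) = √2*√r)
q = -14 (q = -4 + 2*(-5) = -4 - 10 = -14)
b = -47 (b = -7 - 10*4 = -7 - 40 = -47)
Y(I) = -47
n(G) = 5/4 (n(G) = 5*(G/G)/4 = (5/4)*1 = 5/4)
(q*n(6))*Y(22) = -14*5/4*(-47) = -35/2*(-47) = 1645/2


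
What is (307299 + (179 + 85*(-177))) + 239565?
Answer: 531998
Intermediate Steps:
(307299 + (179 + 85*(-177))) + 239565 = (307299 + (179 - 15045)) + 239565 = (307299 - 14866) + 239565 = 292433 + 239565 = 531998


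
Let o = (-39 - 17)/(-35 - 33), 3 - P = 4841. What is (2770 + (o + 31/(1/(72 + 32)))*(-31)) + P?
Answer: -1734638/17 ≈ -1.0204e+5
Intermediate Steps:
P = -4838 (P = 3 - 1*4841 = 3 - 4841 = -4838)
o = 14/17 (o = -56/(-68) = -56*(-1/68) = 14/17 ≈ 0.82353)
(2770 + (o + 31/(1/(72 + 32)))*(-31)) + P = (2770 + (14/17 + 31/(1/(72 + 32)))*(-31)) - 4838 = (2770 + (14/17 + 31/(1/104))*(-31)) - 4838 = (2770 + (14/17 + 31*104)*(-31)) - 4838 = (2770 + (14/17 + 3224)*(-31)) - 4838 = (2770 + (54822/17)*(-31)) - 4838 = (2770 - 1699482/17) - 4838 = -1652392/17 - 4838 = -1734638/17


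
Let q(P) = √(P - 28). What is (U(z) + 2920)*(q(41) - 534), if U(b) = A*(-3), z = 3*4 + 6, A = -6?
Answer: -1568892 + 2938*√13 ≈ -1.5583e+6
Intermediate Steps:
q(P) = √(-28 + P)
z = 18 (z = 12 + 6 = 18)
U(b) = 18 (U(b) = -6*(-3) = 18)
(U(z) + 2920)*(q(41) - 534) = (18 + 2920)*(√(-28 + 41) - 534) = 2938*(√13 - 534) = 2938*(-534 + √13) = -1568892 + 2938*√13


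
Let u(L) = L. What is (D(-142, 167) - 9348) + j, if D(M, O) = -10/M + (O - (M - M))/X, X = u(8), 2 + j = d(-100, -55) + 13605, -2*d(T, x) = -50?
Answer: 2442937/568 ≈ 4300.9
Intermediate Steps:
d(T, x) = 25 (d(T, x) = -1/2*(-50) = 25)
j = 13628 (j = -2 + (25 + 13605) = -2 + 13630 = 13628)
X = 8
D(M, O) = -10/M + O/8 (D(M, O) = -10/M + (O - (M - M))/8 = -10/M + (O - 1*0)*(1/8) = -10/M + (O + 0)*(1/8) = -10/M + O*(1/8) = -10/M + O/8)
(D(-142, 167) - 9348) + j = ((-10/(-142) + (1/8)*167) - 9348) + 13628 = ((-10*(-1/142) + 167/8) - 9348) + 13628 = ((5/71 + 167/8) - 9348) + 13628 = (11897/568 - 9348) + 13628 = -5297767/568 + 13628 = 2442937/568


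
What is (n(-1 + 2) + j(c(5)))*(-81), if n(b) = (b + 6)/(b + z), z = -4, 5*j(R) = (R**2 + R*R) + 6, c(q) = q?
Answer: -3591/5 ≈ -718.20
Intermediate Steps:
j(R) = 6/5 + 2*R**2/5 (j(R) = ((R**2 + R*R) + 6)/5 = ((R**2 + R**2) + 6)/5 = (2*R**2 + 6)/5 = (6 + 2*R**2)/5 = 6/5 + 2*R**2/5)
n(b) = (6 + b)/(-4 + b) (n(b) = (b + 6)/(b - 4) = (6 + b)/(-4 + b))
(n(-1 + 2) + j(c(5)))*(-81) = ((6 + (-1 + 2))/(-4 + (-1 + 2)) + (6/5 + (2/5)*5**2))*(-81) = ((6 + 1)/(-4 + 1) + (6/5 + (2/5)*25))*(-81) = (7/(-3) + (6/5 + 10))*(-81) = (-1/3*7 + 56/5)*(-81) = (-7/3 + 56/5)*(-81) = (133/15)*(-81) = -3591/5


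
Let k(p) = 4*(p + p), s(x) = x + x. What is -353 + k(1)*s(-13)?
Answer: -561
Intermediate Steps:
s(x) = 2*x
k(p) = 8*p (k(p) = 4*(2*p) = 8*p)
-353 + k(1)*s(-13) = -353 + (8*1)*(2*(-13)) = -353 + 8*(-26) = -353 - 208 = -561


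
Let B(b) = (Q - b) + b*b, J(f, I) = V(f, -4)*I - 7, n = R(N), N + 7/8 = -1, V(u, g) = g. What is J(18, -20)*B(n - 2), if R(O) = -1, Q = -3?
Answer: 657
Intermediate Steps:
N = -15/8 (N = -7/8 - 1 = -15/8 ≈ -1.8750)
n = -1
J(f, I) = -7 - 4*I (J(f, I) = -4*I - 7 = -7 - 4*I)
B(b) = -3 + b**2 - b (B(b) = (-3 - b) + b*b = (-3 - b) + b**2 = -3 + b**2 - b)
J(18, -20)*B(n - 2) = (-7 - 4*(-20))*(-3 + (-1 - 2)**2 - (-1 - 2)) = (-7 + 80)*(-3 + (-3)**2 - 1*(-3)) = 73*(-3 + 9 + 3) = 73*9 = 657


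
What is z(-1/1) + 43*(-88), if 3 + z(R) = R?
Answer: -3788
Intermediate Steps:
z(R) = -3 + R
z(-1/1) + 43*(-88) = (-3 - 1/1) + 43*(-88) = (-3 - 1*1) - 3784 = (-3 - 1) - 3784 = -4 - 3784 = -3788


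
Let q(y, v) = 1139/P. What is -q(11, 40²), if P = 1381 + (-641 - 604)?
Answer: -67/8 ≈ -8.3750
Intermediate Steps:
P = 136 (P = 1381 - 1245 = 136)
q(y, v) = 67/8 (q(y, v) = 1139/136 = 1139*(1/136) = 67/8)
-q(11, 40²) = -1*67/8 = -67/8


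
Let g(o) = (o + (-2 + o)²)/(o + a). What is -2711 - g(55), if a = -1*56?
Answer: 153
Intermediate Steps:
a = -56
g(o) = (o + (-2 + o)²)/(-56 + o) (g(o) = (o + (-2 + o)²)/(o - 56) = (o + (-2 + o)²)/(-56 + o))
-2711 - g(55) = -2711 - (55 + (-2 + 55)²)/(-56 + 55) = -2711 - (55 + 53²)/(-1) = -2711 - (-1)*(55 + 2809) = -2711 - (-1)*2864 = -2711 - 1*(-2864) = -2711 + 2864 = 153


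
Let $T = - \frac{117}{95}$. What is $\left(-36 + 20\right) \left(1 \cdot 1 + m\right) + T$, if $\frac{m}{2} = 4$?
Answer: $- \frac{13797}{95} \approx -145.23$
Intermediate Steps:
$m = 8$ ($m = 2 \cdot 4 = 8$)
$T = - \frac{117}{95}$ ($T = \left(-117\right) \frac{1}{95} = - \frac{117}{95} \approx -1.2316$)
$\left(-36 + 20\right) \left(1 \cdot 1 + m\right) + T = \left(-36 + 20\right) \left(1 \cdot 1 + 8\right) - \frac{117}{95} = - 16 \left(1 + 8\right) - \frac{117}{95} = \left(-16\right) 9 - \frac{117}{95} = -144 - \frac{117}{95} = - \frac{13797}{95}$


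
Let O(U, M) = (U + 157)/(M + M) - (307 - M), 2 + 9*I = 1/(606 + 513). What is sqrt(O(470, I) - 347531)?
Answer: I*sqrt(78782645977362587382)/15019218 ≈ 590.97*I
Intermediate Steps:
I = -2237/10071 (I = -2/9 + 1/(9*(606 + 513)) = -2/9 + (1/9)/1119 = -2/9 + (1/9)*(1/1119) = -2/9 + 1/10071 = -2237/10071 ≈ -0.22212)
O(U, M) = -307 + M + (157 + U)/(2*M) (O(U, M) = (157 + U)/((2*M)) + (-307 + M) = (157 + U)*(1/(2*M)) + (-307 + M) = (157 + U)/(2*M) + (-307 + M) = -307 + M + (157 + U)/(2*M))
sqrt(O(470, I) - 347531) = sqrt((157 + 470 + 2*(-2237/10071)*(-307 - 2237/10071))/(2*(-2237/10071)) - 347531) = sqrt((1/2)*(-10071/2237)*(157 + 470 + 2*(-2237/10071)*(-3094034/10071)) - 347531) = sqrt((1/2)*(-10071/2237)*(157 + 470 + 13842708116/101425041) - 347531) = sqrt((1/2)*(-10071/2237)*(77436208823/101425041) - 347531) = sqrt(-77436208823/45057654 - 347531) = sqrt(-15736367761097/45057654) = I*sqrt(78782645977362587382)/15019218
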